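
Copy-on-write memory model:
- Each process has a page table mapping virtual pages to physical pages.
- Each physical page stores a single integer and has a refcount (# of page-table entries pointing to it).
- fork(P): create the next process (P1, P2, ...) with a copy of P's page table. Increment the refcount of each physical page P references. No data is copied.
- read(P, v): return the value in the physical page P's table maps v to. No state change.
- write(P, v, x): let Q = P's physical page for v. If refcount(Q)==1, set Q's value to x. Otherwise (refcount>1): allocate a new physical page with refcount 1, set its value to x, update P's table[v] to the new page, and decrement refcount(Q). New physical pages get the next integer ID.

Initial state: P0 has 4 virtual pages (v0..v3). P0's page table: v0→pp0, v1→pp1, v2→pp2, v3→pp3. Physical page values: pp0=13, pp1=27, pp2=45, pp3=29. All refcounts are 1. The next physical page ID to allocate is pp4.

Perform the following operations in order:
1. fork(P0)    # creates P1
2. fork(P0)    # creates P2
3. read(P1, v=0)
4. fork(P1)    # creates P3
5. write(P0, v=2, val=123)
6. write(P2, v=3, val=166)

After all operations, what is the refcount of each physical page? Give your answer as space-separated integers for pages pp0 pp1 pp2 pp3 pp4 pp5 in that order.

Answer: 4 4 3 3 1 1

Derivation:
Op 1: fork(P0) -> P1. 4 ppages; refcounts: pp0:2 pp1:2 pp2:2 pp3:2
Op 2: fork(P0) -> P2. 4 ppages; refcounts: pp0:3 pp1:3 pp2:3 pp3:3
Op 3: read(P1, v0) -> 13. No state change.
Op 4: fork(P1) -> P3. 4 ppages; refcounts: pp0:4 pp1:4 pp2:4 pp3:4
Op 5: write(P0, v2, 123). refcount(pp2)=4>1 -> COPY to pp4. 5 ppages; refcounts: pp0:4 pp1:4 pp2:3 pp3:4 pp4:1
Op 6: write(P2, v3, 166). refcount(pp3)=4>1 -> COPY to pp5. 6 ppages; refcounts: pp0:4 pp1:4 pp2:3 pp3:3 pp4:1 pp5:1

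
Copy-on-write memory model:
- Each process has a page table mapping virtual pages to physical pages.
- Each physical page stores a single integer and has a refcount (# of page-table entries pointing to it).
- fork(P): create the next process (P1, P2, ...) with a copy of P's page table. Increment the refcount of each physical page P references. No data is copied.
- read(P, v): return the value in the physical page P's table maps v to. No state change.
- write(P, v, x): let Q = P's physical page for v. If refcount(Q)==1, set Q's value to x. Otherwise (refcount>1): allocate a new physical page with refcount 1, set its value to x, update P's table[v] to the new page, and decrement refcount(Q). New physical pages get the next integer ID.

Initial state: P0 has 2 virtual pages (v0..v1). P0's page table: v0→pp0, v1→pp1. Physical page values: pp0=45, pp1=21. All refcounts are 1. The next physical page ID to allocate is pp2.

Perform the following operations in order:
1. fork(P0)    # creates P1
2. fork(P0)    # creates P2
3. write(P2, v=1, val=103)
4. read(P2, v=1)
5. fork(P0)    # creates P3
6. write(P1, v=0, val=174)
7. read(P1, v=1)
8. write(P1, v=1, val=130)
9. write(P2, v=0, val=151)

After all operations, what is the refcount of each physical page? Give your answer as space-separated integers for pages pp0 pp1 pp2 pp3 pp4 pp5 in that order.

Answer: 2 2 1 1 1 1

Derivation:
Op 1: fork(P0) -> P1. 2 ppages; refcounts: pp0:2 pp1:2
Op 2: fork(P0) -> P2. 2 ppages; refcounts: pp0:3 pp1:3
Op 3: write(P2, v1, 103). refcount(pp1)=3>1 -> COPY to pp2. 3 ppages; refcounts: pp0:3 pp1:2 pp2:1
Op 4: read(P2, v1) -> 103. No state change.
Op 5: fork(P0) -> P3. 3 ppages; refcounts: pp0:4 pp1:3 pp2:1
Op 6: write(P1, v0, 174). refcount(pp0)=4>1 -> COPY to pp3. 4 ppages; refcounts: pp0:3 pp1:3 pp2:1 pp3:1
Op 7: read(P1, v1) -> 21. No state change.
Op 8: write(P1, v1, 130). refcount(pp1)=3>1 -> COPY to pp4. 5 ppages; refcounts: pp0:3 pp1:2 pp2:1 pp3:1 pp4:1
Op 9: write(P2, v0, 151). refcount(pp0)=3>1 -> COPY to pp5. 6 ppages; refcounts: pp0:2 pp1:2 pp2:1 pp3:1 pp4:1 pp5:1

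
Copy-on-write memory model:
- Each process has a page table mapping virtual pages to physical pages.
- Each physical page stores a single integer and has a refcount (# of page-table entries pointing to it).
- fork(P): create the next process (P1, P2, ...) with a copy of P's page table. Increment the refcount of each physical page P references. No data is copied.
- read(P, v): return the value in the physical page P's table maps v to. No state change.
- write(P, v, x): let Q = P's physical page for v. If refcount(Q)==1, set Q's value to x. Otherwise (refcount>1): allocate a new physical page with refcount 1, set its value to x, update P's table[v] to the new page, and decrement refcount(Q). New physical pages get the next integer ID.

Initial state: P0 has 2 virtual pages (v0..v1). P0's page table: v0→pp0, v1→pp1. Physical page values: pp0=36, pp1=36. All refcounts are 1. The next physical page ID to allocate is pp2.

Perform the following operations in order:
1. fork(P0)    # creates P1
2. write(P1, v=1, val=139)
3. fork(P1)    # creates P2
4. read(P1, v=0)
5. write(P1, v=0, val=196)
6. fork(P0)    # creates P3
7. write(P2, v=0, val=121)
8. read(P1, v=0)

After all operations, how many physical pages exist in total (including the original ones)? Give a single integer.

Op 1: fork(P0) -> P1. 2 ppages; refcounts: pp0:2 pp1:2
Op 2: write(P1, v1, 139). refcount(pp1)=2>1 -> COPY to pp2. 3 ppages; refcounts: pp0:2 pp1:1 pp2:1
Op 3: fork(P1) -> P2. 3 ppages; refcounts: pp0:3 pp1:1 pp2:2
Op 4: read(P1, v0) -> 36. No state change.
Op 5: write(P1, v0, 196). refcount(pp0)=3>1 -> COPY to pp3. 4 ppages; refcounts: pp0:2 pp1:1 pp2:2 pp3:1
Op 6: fork(P0) -> P3. 4 ppages; refcounts: pp0:3 pp1:2 pp2:2 pp3:1
Op 7: write(P2, v0, 121). refcount(pp0)=3>1 -> COPY to pp4. 5 ppages; refcounts: pp0:2 pp1:2 pp2:2 pp3:1 pp4:1
Op 8: read(P1, v0) -> 196. No state change.

Answer: 5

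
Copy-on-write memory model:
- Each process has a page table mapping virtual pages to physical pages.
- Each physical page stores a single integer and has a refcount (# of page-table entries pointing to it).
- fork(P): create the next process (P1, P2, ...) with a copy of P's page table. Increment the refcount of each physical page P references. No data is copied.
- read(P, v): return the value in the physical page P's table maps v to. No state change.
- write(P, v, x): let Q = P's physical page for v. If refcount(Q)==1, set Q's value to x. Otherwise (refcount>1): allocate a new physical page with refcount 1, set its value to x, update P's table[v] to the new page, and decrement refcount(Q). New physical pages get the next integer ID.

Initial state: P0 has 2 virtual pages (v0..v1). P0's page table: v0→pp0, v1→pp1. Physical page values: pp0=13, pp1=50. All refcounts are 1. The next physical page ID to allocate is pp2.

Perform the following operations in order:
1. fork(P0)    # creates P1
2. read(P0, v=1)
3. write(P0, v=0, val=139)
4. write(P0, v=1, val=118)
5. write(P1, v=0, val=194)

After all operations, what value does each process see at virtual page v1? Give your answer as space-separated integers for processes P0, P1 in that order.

Op 1: fork(P0) -> P1. 2 ppages; refcounts: pp0:2 pp1:2
Op 2: read(P0, v1) -> 50. No state change.
Op 3: write(P0, v0, 139). refcount(pp0)=2>1 -> COPY to pp2. 3 ppages; refcounts: pp0:1 pp1:2 pp2:1
Op 4: write(P0, v1, 118). refcount(pp1)=2>1 -> COPY to pp3. 4 ppages; refcounts: pp0:1 pp1:1 pp2:1 pp3:1
Op 5: write(P1, v0, 194). refcount(pp0)=1 -> write in place. 4 ppages; refcounts: pp0:1 pp1:1 pp2:1 pp3:1
P0: v1 -> pp3 = 118
P1: v1 -> pp1 = 50

Answer: 118 50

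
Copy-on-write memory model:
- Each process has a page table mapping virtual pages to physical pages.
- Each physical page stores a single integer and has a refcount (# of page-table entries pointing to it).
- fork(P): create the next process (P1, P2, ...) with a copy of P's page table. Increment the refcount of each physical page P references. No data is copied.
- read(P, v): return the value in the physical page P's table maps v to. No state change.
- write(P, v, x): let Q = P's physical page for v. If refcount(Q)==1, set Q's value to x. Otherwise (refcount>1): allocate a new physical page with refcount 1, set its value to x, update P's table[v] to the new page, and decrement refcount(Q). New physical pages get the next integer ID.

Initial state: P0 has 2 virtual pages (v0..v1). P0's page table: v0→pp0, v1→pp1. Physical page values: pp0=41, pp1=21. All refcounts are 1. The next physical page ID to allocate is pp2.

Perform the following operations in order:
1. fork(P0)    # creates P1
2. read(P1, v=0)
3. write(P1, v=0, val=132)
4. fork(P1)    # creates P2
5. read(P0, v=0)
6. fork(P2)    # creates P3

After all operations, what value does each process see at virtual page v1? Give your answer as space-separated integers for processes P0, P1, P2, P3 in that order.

Op 1: fork(P0) -> P1. 2 ppages; refcounts: pp0:2 pp1:2
Op 2: read(P1, v0) -> 41. No state change.
Op 3: write(P1, v0, 132). refcount(pp0)=2>1 -> COPY to pp2. 3 ppages; refcounts: pp0:1 pp1:2 pp2:1
Op 4: fork(P1) -> P2. 3 ppages; refcounts: pp0:1 pp1:3 pp2:2
Op 5: read(P0, v0) -> 41. No state change.
Op 6: fork(P2) -> P3. 3 ppages; refcounts: pp0:1 pp1:4 pp2:3
P0: v1 -> pp1 = 21
P1: v1 -> pp1 = 21
P2: v1 -> pp1 = 21
P3: v1 -> pp1 = 21

Answer: 21 21 21 21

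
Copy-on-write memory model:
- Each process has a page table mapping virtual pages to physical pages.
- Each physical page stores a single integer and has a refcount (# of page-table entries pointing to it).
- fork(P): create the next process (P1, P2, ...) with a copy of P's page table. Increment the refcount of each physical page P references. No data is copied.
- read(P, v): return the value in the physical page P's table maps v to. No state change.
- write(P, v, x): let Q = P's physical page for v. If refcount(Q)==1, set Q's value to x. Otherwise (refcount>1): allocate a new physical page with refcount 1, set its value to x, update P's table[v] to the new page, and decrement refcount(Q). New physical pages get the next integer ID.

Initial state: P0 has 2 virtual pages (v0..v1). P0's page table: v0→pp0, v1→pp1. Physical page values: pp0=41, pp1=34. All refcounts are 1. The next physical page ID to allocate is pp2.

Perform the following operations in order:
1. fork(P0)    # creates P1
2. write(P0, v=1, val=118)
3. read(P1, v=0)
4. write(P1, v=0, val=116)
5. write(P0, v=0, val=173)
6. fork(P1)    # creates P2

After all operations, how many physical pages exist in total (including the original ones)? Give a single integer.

Answer: 4

Derivation:
Op 1: fork(P0) -> P1. 2 ppages; refcounts: pp0:2 pp1:2
Op 2: write(P0, v1, 118). refcount(pp1)=2>1 -> COPY to pp2. 3 ppages; refcounts: pp0:2 pp1:1 pp2:1
Op 3: read(P1, v0) -> 41. No state change.
Op 4: write(P1, v0, 116). refcount(pp0)=2>1 -> COPY to pp3. 4 ppages; refcounts: pp0:1 pp1:1 pp2:1 pp3:1
Op 5: write(P0, v0, 173). refcount(pp0)=1 -> write in place. 4 ppages; refcounts: pp0:1 pp1:1 pp2:1 pp3:1
Op 6: fork(P1) -> P2. 4 ppages; refcounts: pp0:1 pp1:2 pp2:1 pp3:2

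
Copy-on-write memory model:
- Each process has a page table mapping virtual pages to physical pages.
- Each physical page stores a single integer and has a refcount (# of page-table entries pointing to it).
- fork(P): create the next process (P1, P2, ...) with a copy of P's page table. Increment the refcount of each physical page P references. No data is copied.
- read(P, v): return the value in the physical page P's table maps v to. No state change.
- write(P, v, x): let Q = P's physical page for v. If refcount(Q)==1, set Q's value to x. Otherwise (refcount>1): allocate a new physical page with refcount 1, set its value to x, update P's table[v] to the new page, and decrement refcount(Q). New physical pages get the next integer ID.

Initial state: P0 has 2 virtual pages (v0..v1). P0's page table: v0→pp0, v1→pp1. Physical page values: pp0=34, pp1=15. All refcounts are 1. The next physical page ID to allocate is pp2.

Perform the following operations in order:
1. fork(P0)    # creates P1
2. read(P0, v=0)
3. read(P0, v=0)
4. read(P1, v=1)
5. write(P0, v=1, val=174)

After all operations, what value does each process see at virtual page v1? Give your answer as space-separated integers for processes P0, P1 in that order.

Op 1: fork(P0) -> P1. 2 ppages; refcounts: pp0:2 pp1:2
Op 2: read(P0, v0) -> 34. No state change.
Op 3: read(P0, v0) -> 34. No state change.
Op 4: read(P1, v1) -> 15. No state change.
Op 5: write(P0, v1, 174). refcount(pp1)=2>1 -> COPY to pp2. 3 ppages; refcounts: pp0:2 pp1:1 pp2:1
P0: v1 -> pp2 = 174
P1: v1 -> pp1 = 15

Answer: 174 15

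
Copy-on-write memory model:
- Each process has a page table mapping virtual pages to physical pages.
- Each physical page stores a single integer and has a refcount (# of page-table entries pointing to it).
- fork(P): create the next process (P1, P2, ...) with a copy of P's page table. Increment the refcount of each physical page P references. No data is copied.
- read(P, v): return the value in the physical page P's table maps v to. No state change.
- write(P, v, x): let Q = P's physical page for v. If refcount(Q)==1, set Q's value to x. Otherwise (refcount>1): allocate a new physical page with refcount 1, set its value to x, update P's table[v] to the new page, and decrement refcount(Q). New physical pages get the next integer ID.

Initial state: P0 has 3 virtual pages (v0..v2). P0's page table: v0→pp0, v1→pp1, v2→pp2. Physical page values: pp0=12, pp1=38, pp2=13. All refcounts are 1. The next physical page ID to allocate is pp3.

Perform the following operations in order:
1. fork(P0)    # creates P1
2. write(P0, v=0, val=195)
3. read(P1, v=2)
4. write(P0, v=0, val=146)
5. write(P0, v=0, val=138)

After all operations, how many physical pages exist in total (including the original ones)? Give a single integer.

Op 1: fork(P0) -> P1. 3 ppages; refcounts: pp0:2 pp1:2 pp2:2
Op 2: write(P0, v0, 195). refcount(pp0)=2>1 -> COPY to pp3. 4 ppages; refcounts: pp0:1 pp1:2 pp2:2 pp3:1
Op 3: read(P1, v2) -> 13. No state change.
Op 4: write(P0, v0, 146). refcount(pp3)=1 -> write in place. 4 ppages; refcounts: pp0:1 pp1:2 pp2:2 pp3:1
Op 5: write(P0, v0, 138). refcount(pp3)=1 -> write in place. 4 ppages; refcounts: pp0:1 pp1:2 pp2:2 pp3:1

Answer: 4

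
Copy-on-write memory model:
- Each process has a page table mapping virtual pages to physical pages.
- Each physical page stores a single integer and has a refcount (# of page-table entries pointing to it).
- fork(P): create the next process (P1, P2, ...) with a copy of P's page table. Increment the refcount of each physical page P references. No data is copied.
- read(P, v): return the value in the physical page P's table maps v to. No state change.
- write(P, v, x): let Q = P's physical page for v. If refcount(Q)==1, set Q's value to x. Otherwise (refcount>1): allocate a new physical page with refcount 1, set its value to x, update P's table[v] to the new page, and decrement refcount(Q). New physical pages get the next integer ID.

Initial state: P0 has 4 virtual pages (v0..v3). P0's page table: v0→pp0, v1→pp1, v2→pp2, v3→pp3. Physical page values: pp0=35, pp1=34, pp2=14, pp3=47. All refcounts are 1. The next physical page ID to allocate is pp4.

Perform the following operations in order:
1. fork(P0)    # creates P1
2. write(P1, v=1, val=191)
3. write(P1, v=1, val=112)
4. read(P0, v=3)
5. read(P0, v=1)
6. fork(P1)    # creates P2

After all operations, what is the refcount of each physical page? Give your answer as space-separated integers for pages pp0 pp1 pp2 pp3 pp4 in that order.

Answer: 3 1 3 3 2

Derivation:
Op 1: fork(P0) -> P1. 4 ppages; refcounts: pp0:2 pp1:2 pp2:2 pp3:2
Op 2: write(P1, v1, 191). refcount(pp1)=2>1 -> COPY to pp4. 5 ppages; refcounts: pp0:2 pp1:1 pp2:2 pp3:2 pp4:1
Op 3: write(P1, v1, 112). refcount(pp4)=1 -> write in place. 5 ppages; refcounts: pp0:2 pp1:1 pp2:2 pp3:2 pp4:1
Op 4: read(P0, v3) -> 47. No state change.
Op 5: read(P0, v1) -> 34. No state change.
Op 6: fork(P1) -> P2. 5 ppages; refcounts: pp0:3 pp1:1 pp2:3 pp3:3 pp4:2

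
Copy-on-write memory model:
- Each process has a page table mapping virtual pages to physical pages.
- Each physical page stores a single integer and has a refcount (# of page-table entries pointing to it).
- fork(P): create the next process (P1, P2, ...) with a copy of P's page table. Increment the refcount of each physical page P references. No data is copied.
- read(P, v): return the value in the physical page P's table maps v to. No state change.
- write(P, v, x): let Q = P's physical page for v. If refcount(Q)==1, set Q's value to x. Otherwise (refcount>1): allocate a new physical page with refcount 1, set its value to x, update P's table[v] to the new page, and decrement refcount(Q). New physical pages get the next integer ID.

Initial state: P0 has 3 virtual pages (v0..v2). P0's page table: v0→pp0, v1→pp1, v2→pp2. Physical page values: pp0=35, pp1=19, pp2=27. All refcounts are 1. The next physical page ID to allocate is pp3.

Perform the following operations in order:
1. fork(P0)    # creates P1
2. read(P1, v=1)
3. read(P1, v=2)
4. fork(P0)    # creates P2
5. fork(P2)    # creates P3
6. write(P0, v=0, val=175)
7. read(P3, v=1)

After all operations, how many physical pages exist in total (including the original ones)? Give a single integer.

Answer: 4

Derivation:
Op 1: fork(P0) -> P1. 3 ppages; refcounts: pp0:2 pp1:2 pp2:2
Op 2: read(P1, v1) -> 19. No state change.
Op 3: read(P1, v2) -> 27. No state change.
Op 4: fork(P0) -> P2. 3 ppages; refcounts: pp0:3 pp1:3 pp2:3
Op 5: fork(P2) -> P3. 3 ppages; refcounts: pp0:4 pp1:4 pp2:4
Op 6: write(P0, v0, 175). refcount(pp0)=4>1 -> COPY to pp3. 4 ppages; refcounts: pp0:3 pp1:4 pp2:4 pp3:1
Op 7: read(P3, v1) -> 19. No state change.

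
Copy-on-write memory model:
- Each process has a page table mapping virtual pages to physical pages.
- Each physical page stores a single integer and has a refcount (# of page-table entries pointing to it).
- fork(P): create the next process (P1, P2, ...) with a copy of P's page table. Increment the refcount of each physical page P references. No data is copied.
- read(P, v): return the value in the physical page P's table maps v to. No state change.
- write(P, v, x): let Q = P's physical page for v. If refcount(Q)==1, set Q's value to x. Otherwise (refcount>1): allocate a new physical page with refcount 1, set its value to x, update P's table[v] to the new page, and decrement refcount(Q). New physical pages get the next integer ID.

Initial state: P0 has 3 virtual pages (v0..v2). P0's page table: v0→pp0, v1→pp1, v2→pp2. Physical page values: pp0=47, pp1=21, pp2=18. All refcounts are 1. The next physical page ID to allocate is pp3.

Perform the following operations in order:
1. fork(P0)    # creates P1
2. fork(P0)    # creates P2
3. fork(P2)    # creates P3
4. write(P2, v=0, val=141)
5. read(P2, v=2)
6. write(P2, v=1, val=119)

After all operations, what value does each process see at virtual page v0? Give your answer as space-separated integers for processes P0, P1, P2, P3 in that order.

Answer: 47 47 141 47

Derivation:
Op 1: fork(P0) -> P1. 3 ppages; refcounts: pp0:2 pp1:2 pp2:2
Op 2: fork(P0) -> P2. 3 ppages; refcounts: pp0:3 pp1:3 pp2:3
Op 3: fork(P2) -> P3. 3 ppages; refcounts: pp0:4 pp1:4 pp2:4
Op 4: write(P2, v0, 141). refcount(pp0)=4>1 -> COPY to pp3. 4 ppages; refcounts: pp0:3 pp1:4 pp2:4 pp3:1
Op 5: read(P2, v2) -> 18. No state change.
Op 6: write(P2, v1, 119). refcount(pp1)=4>1 -> COPY to pp4. 5 ppages; refcounts: pp0:3 pp1:3 pp2:4 pp3:1 pp4:1
P0: v0 -> pp0 = 47
P1: v0 -> pp0 = 47
P2: v0 -> pp3 = 141
P3: v0 -> pp0 = 47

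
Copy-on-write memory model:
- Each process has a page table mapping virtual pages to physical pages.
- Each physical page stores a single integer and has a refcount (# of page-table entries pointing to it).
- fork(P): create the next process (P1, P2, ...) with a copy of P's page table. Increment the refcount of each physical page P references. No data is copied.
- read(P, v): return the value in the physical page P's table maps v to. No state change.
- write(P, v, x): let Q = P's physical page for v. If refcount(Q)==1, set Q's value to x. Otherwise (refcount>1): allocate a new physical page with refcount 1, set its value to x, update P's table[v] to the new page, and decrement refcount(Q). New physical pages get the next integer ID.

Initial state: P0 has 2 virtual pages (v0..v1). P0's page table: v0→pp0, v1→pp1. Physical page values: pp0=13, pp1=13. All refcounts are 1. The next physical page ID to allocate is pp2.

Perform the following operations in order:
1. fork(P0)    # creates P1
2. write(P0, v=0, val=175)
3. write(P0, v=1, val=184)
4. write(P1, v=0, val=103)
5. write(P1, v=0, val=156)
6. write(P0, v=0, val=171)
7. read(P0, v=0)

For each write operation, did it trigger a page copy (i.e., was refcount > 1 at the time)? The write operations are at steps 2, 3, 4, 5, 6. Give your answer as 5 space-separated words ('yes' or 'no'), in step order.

Op 1: fork(P0) -> P1. 2 ppages; refcounts: pp0:2 pp1:2
Op 2: write(P0, v0, 175). refcount(pp0)=2>1 -> COPY to pp2. 3 ppages; refcounts: pp0:1 pp1:2 pp2:1
Op 3: write(P0, v1, 184). refcount(pp1)=2>1 -> COPY to pp3. 4 ppages; refcounts: pp0:1 pp1:1 pp2:1 pp3:1
Op 4: write(P1, v0, 103). refcount(pp0)=1 -> write in place. 4 ppages; refcounts: pp0:1 pp1:1 pp2:1 pp3:1
Op 5: write(P1, v0, 156). refcount(pp0)=1 -> write in place. 4 ppages; refcounts: pp0:1 pp1:1 pp2:1 pp3:1
Op 6: write(P0, v0, 171). refcount(pp2)=1 -> write in place. 4 ppages; refcounts: pp0:1 pp1:1 pp2:1 pp3:1
Op 7: read(P0, v0) -> 171. No state change.

yes yes no no no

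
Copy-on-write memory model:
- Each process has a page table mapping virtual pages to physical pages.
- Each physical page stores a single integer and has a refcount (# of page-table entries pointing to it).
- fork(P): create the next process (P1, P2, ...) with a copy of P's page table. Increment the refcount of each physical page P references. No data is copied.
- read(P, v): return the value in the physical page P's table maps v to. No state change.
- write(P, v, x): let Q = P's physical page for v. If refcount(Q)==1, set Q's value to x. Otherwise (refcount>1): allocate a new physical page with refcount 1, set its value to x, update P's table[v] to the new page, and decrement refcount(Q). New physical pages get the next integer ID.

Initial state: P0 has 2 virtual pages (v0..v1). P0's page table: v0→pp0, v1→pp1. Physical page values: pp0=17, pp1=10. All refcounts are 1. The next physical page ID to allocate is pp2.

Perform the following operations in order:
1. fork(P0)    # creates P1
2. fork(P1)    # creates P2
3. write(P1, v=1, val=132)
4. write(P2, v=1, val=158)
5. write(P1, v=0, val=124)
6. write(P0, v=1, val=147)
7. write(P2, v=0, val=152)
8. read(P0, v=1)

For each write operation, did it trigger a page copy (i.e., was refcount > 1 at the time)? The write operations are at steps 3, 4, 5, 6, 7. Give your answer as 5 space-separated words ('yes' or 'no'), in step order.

Op 1: fork(P0) -> P1. 2 ppages; refcounts: pp0:2 pp1:2
Op 2: fork(P1) -> P2. 2 ppages; refcounts: pp0:3 pp1:3
Op 3: write(P1, v1, 132). refcount(pp1)=3>1 -> COPY to pp2. 3 ppages; refcounts: pp0:3 pp1:2 pp2:1
Op 4: write(P2, v1, 158). refcount(pp1)=2>1 -> COPY to pp3. 4 ppages; refcounts: pp0:3 pp1:1 pp2:1 pp3:1
Op 5: write(P1, v0, 124). refcount(pp0)=3>1 -> COPY to pp4. 5 ppages; refcounts: pp0:2 pp1:1 pp2:1 pp3:1 pp4:1
Op 6: write(P0, v1, 147). refcount(pp1)=1 -> write in place. 5 ppages; refcounts: pp0:2 pp1:1 pp2:1 pp3:1 pp4:1
Op 7: write(P2, v0, 152). refcount(pp0)=2>1 -> COPY to pp5. 6 ppages; refcounts: pp0:1 pp1:1 pp2:1 pp3:1 pp4:1 pp5:1
Op 8: read(P0, v1) -> 147. No state change.

yes yes yes no yes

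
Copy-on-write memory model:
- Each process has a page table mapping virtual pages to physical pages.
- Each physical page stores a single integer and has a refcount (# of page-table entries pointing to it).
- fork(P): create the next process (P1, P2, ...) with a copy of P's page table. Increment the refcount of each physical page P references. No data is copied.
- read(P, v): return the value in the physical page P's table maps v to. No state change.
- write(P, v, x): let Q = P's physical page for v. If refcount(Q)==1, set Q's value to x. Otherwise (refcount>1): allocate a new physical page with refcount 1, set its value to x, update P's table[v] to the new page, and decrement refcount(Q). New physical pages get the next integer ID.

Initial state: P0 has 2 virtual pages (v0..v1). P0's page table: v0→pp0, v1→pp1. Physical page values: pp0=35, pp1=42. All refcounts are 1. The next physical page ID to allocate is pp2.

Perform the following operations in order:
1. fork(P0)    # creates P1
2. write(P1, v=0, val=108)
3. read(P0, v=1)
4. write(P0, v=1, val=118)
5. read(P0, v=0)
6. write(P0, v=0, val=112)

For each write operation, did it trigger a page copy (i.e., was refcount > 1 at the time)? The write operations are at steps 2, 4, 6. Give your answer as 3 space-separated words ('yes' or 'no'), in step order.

Op 1: fork(P0) -> P1. 2 ppages; refcounts: pp0:2 pp1:2
Op 2: write(P1, v0, 108). refcount(pp0)=2>1 -> COPY to pp2. 3 ppages; refcounts: pp0:1 pp1:2 pp2:1
Op 3: read(P0, v1) -> 42. No state change.
Op 4: write(P0, v1, 118). refcount(pp1)=2>1 -> COPY to pp3. 4 ppages; refcounts: pp0:1 pp1:1 pp2:1 pp3:1
Op 5: read(P0, v0) -> 35. No state change.
Op 6: write(P0, v0, 112). refcount(pp0)=1 -> write in place. 4 ppages; refcounts: pp0:1 pp1:1 pp2:1 pp3:1

yes yes no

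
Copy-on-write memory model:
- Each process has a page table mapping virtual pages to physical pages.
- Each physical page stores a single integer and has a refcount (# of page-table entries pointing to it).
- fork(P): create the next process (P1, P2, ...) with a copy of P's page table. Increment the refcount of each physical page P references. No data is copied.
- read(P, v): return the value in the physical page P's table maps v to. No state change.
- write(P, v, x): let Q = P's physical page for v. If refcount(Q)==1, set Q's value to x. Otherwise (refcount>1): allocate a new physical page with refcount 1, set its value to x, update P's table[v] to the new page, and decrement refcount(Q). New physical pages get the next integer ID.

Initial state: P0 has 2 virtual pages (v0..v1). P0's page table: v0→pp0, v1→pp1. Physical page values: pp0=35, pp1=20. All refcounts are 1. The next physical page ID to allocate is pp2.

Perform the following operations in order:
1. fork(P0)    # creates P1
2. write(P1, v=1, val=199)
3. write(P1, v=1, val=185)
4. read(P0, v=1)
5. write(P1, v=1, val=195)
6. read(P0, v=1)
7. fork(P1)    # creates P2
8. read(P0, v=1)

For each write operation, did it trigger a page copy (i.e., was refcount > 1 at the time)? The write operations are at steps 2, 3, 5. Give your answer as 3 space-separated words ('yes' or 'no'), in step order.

Op 1: fork(P0) -> P1. 2 ppages; refcounts: pp0:2 pp1:2
Op 2: write(P1, v1, 199). refcount(pp1)=2>1 -> COPY to pp2. 3 ppages; refcounts: pp0:2 pp1:1 pp2:1
Op 3: write(P1, v1, 185). refcount(pp2)=1 -> write in place. 3 ppages; refcounts: pp0:2 pp1:1 pp2:1
Op 4: read(P0, v1) -> 20. No state change.
Op 5: write(P1, v1, 195). refcount(pp2)=1 -> write in place. 3 ppages; refcounts: pp0:2 pp1:1 pp2:1
Op 6: read(P0, v1) -> 20. No state change.
Op 7: fork(P1) -> P2. 3 ppages; refcounts: pp0:3 pp1:1 pp2:2
Op 8: read(P0, v1) -> 20. No state change.

yes no no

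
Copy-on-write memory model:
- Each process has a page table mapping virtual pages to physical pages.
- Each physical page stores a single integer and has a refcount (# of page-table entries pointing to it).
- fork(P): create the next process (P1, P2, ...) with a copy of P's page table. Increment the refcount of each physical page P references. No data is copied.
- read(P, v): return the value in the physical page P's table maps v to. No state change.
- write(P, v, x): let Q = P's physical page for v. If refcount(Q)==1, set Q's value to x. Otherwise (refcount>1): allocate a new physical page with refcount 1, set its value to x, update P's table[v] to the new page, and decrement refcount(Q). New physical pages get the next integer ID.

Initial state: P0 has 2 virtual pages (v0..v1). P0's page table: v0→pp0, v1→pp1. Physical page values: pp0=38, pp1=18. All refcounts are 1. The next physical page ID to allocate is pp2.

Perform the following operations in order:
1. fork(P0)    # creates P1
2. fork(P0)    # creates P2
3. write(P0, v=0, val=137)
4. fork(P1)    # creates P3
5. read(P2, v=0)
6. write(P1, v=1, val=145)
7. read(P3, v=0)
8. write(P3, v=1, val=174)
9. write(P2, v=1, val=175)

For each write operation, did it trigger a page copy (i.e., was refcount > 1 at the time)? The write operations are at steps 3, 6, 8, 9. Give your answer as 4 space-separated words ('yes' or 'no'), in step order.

Op 1: fork(P0) -> P1. 2 ppages; refcounts: pp0:2 pp1:2
Op 2: fork(P0) -> P2. 2 ppages; refcounts: pp0:3 pp1:3
Op 3: write(P0, v0, 137). refcount(pp0)=3>1 -> COPY to pp2. 3 ppages; refcounts: pp0:2 pp1:3 pp2:1
Op 4: fork(P1) -> P3. 3 ppages; refcounts: pp0:3 pp1:4 pp2:1
Op 5: read(P2, v0) -> 38. No state change.
Op 6: write(P1, v1, 145). refcount(pp1)=4>1 -> COPY to pp3. 4 ppages; refcounts: pp0:3 pp1:3 pp2:1 pp3:1
Op 7: read(P3, v0) -> 38. No state change.
Op 8: write(P3, v1, 174). refcount(pp1)=3>1 -> COPY to pp4. 5 ppages; refcounts: pp0:3 pp1:2 pp2:1 pp3:1 pp4:1
Op 9: write(P2, v1, 175). refcount(pp1)=2>1 -> COPY to pp5. 6 ppages; refcounts: pp0:3 pp1:1 pp2:1 pp3:1 pp4:1 pp5:1

yes yes yes yes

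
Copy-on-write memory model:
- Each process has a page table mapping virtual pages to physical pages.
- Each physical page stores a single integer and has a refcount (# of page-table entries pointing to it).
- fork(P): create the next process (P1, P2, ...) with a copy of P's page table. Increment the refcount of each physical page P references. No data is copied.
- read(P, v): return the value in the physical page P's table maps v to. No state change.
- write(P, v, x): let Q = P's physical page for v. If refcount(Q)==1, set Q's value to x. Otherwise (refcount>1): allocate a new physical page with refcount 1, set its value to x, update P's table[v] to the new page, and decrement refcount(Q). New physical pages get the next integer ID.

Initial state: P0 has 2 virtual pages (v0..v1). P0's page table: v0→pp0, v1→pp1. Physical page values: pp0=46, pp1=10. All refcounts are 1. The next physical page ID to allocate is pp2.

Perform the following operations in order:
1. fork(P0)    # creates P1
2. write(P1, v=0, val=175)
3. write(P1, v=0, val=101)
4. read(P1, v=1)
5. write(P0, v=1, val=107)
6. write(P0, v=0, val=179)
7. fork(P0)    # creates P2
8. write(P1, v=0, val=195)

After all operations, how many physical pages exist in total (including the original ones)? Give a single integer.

Op 1: fork(P0) -> P1. 2 ppages; refcounts: pp0:2 pp1:2
Op 2: write(P1, v0, 175). refcount(pp0)=2>1 -> COPY to pp2. 3 ppages; refcounts: pp0:1 pp1:2 pp2:1
Op 3: write(P1, v0, 101). refcount(pp2)=1 -> write in place. 3 ppages; refcounts: pp0:1 pp1:2 pp2:1
Op 4: read(P1, v1) -> 10. No state change.
Op 5: write(P0, v1, 107). refcount(pp1)=2>1 -> COPY to pp3. 4 ppages; refcounts: pp0:1 pp1:1 pp2:1 pp3:1
Op 6: write(P0, v0, 179). refcount(pp0)=1 -> write in place. 4 ppages; refcounts: pp0:1 pp1:1 pp2:1 pp3:1
Op 7: fork(P0) -> P2. 4 ppages; refcounts: pp0:2 pp1:1 pp2:1 pp3:2
Op 8: write(P1, v0, 195). refcount(pp2)=1 -> write in place. 4 ppages; refcounts: pp0:2 pp1:1 pp2:1 pp3:2

Answer: 4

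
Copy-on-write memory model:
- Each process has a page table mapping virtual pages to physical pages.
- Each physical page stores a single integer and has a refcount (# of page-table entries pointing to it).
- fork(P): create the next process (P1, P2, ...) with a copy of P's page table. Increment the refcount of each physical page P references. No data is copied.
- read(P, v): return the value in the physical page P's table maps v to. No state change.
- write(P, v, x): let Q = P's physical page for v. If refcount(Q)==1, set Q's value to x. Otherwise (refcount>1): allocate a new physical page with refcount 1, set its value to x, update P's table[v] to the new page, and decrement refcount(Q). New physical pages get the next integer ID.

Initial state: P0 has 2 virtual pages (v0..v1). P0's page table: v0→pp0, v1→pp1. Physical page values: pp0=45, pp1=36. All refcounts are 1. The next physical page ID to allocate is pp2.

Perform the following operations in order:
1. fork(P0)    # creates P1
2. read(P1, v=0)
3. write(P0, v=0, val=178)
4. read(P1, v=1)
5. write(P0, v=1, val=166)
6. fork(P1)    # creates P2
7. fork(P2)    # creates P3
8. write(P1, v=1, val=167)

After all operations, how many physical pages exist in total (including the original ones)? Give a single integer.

Op 1: fork(P0) -> P1. 2 ppages; refcounts: pp0:2 pp1:2
Op 2: read(P1, v0) -> 45. No state change.
Op 3: write(P0, v0, 178). refcount(pp0)=2>1 -> COPY to pp2. 3 ppages; refcounts: pp0:1 pp1:2 pp2:1
Op 4: read(P1, v1) -> 36. No state change.
Op 5: write(P0, v1, 166). refcount(pp1)=2>1 -> COPY to pp3. 4 ppages; refcounts: pp0:1 pp1:1 pp2:1 pp3:1
Op 6: fork(P1) -> P2. 4 ppages; refcounts: pp0:2 pp1:2 pp2:1 pp3:1
Op 7: fork(P2) -> P3. 4 ppages; refcounts: pp0:3 pp1:3 pp2:1 pp3:1
Op 8: write(P1, v1, 167). refcount(pp1)=3>1 -> COPY to pp4. 5 ppages; refcounts: pp0:3 pp1:2 pp2:1 pp3:1 pp4:1

Answer: 5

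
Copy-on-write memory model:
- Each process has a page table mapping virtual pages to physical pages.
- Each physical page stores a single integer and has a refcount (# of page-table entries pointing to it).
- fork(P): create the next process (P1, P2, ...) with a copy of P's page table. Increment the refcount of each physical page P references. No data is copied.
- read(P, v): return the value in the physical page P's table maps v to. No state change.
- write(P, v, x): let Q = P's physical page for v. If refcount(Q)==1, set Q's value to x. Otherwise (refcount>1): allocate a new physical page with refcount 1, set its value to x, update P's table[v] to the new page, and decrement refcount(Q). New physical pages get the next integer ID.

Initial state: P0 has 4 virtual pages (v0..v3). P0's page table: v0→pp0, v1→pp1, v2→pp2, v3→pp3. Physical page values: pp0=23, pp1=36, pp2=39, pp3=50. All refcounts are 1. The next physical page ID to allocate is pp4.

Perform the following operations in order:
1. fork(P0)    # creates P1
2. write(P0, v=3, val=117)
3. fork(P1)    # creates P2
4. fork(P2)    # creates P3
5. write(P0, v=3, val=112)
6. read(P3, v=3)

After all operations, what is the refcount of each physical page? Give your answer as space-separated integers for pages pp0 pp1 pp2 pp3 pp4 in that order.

Op 1: fork(P0) -> P1. 4 ppages; refcounts: pp0:2 pp1:2 pp2:2 pp3:2
Op 2: write(P0, v3, 117). refcount(pp3)=2>1 -> COPY to pp4. 5 ppages; refcounts: pp0:2 pp1:2 pp2:2 pp3:1 pp4:1
Op 3: fork(P1) -> P2. 5 ppages; refcounts: pp0:3 pp1:3 pp2:3 pp3:2 pp4:1
Op 4: fork(P2) -> P3. 5 ppages; refcounts: pp0:4 pp1:4 pp2:4 pp3:3 pp4:1
Op 5: write(P0, v3, 112). refcount(pp4)=1 -> write in place. 5 ppages; refcounts: pp0:4 pp1:4 pp2:4 pp3:3 pp4:1
Op 6: read(P3, v3) -> 50. No state change.

Answer: 4 4 4 3 1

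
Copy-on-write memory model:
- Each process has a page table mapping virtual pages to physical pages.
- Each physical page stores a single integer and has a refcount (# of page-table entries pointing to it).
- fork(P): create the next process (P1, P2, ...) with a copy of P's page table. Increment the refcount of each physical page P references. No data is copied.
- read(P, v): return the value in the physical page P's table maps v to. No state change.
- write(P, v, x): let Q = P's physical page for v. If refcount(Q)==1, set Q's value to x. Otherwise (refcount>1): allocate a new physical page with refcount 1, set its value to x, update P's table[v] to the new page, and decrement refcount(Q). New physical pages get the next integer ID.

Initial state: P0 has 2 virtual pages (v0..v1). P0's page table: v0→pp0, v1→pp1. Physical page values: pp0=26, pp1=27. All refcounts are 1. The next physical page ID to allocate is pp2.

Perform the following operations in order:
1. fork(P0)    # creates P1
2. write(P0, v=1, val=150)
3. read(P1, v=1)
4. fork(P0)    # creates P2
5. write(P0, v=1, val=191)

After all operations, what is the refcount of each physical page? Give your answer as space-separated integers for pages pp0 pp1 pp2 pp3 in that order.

Answer: 3 1 1 1

Derivation:
Op 1: fork(P0) -> P1. 2 ppages; refcounts: pp0:2 pp1:2
Op 2: write(P0, v1, 150). refcount(pp1)=2>1 -> COPY to pp2. 3 ppages; refcounts: pp0:2 pp1:1 pp2:1
Op 3: read(P1, v1) -> 27. No state change.
Op 4: fork(P0) -> P2. 3 ppages; refcounts: pp0:3 pp1:1 pp2:2
Op 5: write(P0, v1, 191). refcount(pp2)=2>1 -> COPY to pp3. 4 ppages; refcounts: pp0:3 pp1:1 pp2:1 pp3:1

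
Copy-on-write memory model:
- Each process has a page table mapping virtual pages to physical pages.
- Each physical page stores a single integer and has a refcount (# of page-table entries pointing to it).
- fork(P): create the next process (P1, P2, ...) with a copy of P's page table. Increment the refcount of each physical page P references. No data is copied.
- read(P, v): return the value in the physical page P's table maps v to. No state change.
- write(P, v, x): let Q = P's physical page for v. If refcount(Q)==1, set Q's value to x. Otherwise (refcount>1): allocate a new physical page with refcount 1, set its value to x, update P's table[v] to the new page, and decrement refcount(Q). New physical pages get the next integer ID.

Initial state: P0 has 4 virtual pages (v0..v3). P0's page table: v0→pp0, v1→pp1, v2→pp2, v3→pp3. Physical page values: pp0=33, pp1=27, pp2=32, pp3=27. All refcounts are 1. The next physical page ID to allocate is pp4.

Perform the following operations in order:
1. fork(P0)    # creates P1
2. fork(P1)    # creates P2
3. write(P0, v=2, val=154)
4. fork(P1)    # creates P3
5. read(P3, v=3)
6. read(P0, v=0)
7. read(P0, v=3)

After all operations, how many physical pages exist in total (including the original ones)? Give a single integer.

Op 1: fork(P0) -> P1. 4 ppages; refcounts: pp0:2 pp1:2 pp2:2 pp3:2
Op 2: fork(P1) -> P2. 4 ppages; refcounts: pp0:3 pp1:3 pp2:3 pp3:3
Op 3: write(P0, v2, 154). refcount(pp2)=3>1 -> COPY to pp4. 5 ppages; refcounts: pp0:3 pp1:3 pp2:2 pp3:3 pp4:1
Op 4: fork(P1) -> P3. 5 ppages; refcounts: pp0:4 pp1:4 pp2:3 pp3:4 pp4:1
Op 5: read(P3, v3) -> 27. No state change.
Op 6: read(P0, v0) -> 33. No state change.
Op 7: read(P0, v3) -> 27. No state change.

Answer: 5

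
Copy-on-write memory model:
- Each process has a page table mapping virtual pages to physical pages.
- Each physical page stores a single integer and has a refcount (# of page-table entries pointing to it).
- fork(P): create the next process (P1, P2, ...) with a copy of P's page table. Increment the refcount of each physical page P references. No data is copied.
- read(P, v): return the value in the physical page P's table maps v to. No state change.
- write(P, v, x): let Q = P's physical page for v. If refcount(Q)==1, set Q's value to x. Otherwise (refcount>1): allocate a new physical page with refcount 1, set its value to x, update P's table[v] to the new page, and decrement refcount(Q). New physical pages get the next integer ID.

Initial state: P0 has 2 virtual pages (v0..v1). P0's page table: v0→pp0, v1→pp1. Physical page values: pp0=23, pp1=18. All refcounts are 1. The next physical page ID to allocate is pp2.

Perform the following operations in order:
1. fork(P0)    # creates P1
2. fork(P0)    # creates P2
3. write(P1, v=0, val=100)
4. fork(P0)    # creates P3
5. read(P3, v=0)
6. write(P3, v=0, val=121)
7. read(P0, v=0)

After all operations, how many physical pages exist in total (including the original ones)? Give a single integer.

Op 1: fork(P0) -> P1. 2 ppages; refcounts: pp0:2 pp1:2
Op 2: fork(P0) -> P2. 2 ppages; refcounts: pp0:3 pp1:3
Op 3: write(P1, v0, 100). refcount(pp0)=3>1 -> COPY to pp2. 3 ppages; refcounts: pp0:2 pp1:3 pp2:1
Op 4: fork(P0) -> P3. 3 ppages; refcounts: pp0:3 pp1:4 pp2:1
Op 5: read(P3, v0) -> 23. No state change.
Op 6: write(P3, v0, 121). refcount(pp0)=3>1 -> COPY to pp3. 4 ppages; refcounts: pp0:2 pp1:4 pp2:1 pp3:1
Op 7: read(P0, v0) -> 23. No state change.

Answer: 4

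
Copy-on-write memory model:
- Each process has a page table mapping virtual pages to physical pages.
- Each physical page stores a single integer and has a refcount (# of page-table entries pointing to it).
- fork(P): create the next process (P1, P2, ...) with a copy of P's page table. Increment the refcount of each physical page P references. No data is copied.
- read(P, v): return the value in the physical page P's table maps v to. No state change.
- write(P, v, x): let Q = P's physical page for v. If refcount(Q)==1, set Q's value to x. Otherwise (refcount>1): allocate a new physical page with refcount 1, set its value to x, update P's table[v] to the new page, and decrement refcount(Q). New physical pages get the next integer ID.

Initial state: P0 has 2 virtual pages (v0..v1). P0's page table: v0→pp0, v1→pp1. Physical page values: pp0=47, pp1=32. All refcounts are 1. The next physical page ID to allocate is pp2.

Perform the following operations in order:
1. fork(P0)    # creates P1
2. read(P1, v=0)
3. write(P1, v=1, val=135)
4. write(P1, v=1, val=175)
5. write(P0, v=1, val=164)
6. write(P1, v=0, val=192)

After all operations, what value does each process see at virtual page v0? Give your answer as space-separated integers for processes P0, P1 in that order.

Answer: 47 192

Derivation:
Op 1: fork(P0) -> P1. 2 ppages; refcounts: pp0:2 pp1:2
Op 2: read(P1, v0) -> 47. No state change.
Op 3: write(P1, v1, 135). refcount(pp1)=2>1 -> COPY to pp2. 3 ppages; refcounts: pp0:2 pp1:1 pp2:1
Op 4: write(P1, v1, 175). refcount(pp2)=1 -> write in place. 3 ppages; refcounts: pp0:2 pp1:1 pp2:1
Op 5: write(P0, v1, 164). refcount(pp1)=1 -> write in place. 3 ppages; refcounts: pp0:2 pp1:1 pp2:1
Op 6: write(P1, v0, 192). refcount(pp0)=2>1 -> COPY to pp3. 4 ppages; refcounts: pp0:1 pp1:1 pp2:1 pp3:1
P0: v0 -> pp0 = 47
P1: v0 -> pp3 = 192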